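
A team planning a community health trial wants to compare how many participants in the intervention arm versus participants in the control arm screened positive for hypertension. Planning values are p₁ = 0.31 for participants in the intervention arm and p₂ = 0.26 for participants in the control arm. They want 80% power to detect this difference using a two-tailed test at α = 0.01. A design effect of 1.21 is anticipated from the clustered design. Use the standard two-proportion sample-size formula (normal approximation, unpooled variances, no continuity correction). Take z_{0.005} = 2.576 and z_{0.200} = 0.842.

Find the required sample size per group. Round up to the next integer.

n = 2298 per group

n = (z_{α/2} + z_β)² · [p₁(1−p₁) + p₂(1−p₂)] / (p₁ − p₂)²
  = (2.576 + 0.842)² · (0.31·0.69 + 0.26·0.74) / (0.05)²
  = (3.418)² · (0.2139 + 0.1924) / 0.0025
  = 11.6827 · 0.4063 / 0.0025
  = 1898.68
Design effect: 1.21 × 1898.68 = 2297.40.
Round up → n = 2298 per group.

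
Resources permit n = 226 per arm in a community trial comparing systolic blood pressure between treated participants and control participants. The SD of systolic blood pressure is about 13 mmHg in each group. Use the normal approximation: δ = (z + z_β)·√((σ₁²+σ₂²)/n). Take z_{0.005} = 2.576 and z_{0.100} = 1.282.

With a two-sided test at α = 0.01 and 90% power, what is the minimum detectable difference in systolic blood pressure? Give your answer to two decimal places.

δ = (z_{α/2} + z_β) · √((σ₁²+σ₂²)/n)
  = (2.576 + 1.282) · √(338/226)
  = 3.858 · √1.4956
  = 3.858 · 1.2229
  = 4.7181

Minimum detectable difference ≈ 4.72 mmHg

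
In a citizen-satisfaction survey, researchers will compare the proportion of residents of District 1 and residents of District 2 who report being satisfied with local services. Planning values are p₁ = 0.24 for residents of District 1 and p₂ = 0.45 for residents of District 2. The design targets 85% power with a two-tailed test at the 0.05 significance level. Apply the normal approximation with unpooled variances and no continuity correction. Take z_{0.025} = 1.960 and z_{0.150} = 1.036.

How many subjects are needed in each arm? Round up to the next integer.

n = (z_{α/2} + z_β)² · [p₁(1−p₁) + p₂(1−p₂)] / (p₁ − p₂)²
  = (1.960 + 1.036)² · (0.24·0.76 + 0.45·0.55) / (-0.21)²
  = (2.996)² · (0.1824 + 0.2475) / 0.0441
  = 8.9760 · 0.4299 / 0.0441
  = 87.50
Round up → n = 88 per group.

n = 88 per group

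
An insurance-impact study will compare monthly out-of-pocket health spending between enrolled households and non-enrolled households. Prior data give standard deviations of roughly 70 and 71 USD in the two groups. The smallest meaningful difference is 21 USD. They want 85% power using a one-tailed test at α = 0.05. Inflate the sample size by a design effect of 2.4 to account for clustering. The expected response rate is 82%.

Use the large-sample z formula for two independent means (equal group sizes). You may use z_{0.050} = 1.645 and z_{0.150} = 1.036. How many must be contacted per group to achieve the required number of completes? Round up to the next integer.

n = 475 per group

n = (z_α + z_β)² · (σ₁² + σ₂²) / δ²
  = (1.645 + 1.036)² · (70² + 71² = 9941) / 21²
  = 7.1878 · 9941 / 441
  = 162.03
Design effect: 2.4 × 162.03 = 388.86.
Adjust for 82% response: 388.86 / 0.82 = 474.22.
Round up → n = 475 per group.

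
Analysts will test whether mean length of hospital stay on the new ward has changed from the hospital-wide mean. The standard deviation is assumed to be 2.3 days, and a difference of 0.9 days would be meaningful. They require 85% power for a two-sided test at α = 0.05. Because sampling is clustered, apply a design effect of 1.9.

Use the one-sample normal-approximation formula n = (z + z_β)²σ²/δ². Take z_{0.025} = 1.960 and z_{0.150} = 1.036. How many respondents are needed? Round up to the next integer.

n = (z_{α/2} + z_β)² · σ² / δ²
  = (1.960 + 1.036)² · 2.3² / 0.9²
  = 8.9760 · 5.29 / 0.81
  = 58.62
Design effect: 1.9 × 58.62 = 111.38.
Round up → n = 112.

n = 112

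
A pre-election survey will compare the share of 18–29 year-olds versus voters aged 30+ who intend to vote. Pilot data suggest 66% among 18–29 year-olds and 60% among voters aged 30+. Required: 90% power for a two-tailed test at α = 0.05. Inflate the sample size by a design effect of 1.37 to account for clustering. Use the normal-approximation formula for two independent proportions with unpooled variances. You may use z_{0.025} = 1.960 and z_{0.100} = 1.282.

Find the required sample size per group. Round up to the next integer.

n = (z_{α/2} + z_β)² · [p₁(1−p₁) + p₂(1−p₂)] / (p₁ − p₂)²
  = (1.960 + 1.282)² · (0.66·0.34 + 0.60·0.40) / (0.06)²
  = (3.242)² · (0.2244 + 0.2400) / 0.0036
  = 10.5106 · 0.4644 / 0.0036
  = 1355.86
Design effect: 1.37 × 1355.86 = 1857.53.
Round up → n = 1858 per group.

n = 1858 per group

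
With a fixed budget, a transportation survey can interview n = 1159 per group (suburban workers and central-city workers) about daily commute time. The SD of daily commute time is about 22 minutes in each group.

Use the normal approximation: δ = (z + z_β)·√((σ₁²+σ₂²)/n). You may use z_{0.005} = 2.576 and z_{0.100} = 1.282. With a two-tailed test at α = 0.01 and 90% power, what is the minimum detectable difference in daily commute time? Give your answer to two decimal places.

δ = (z_{α/2} + z_β) · √((σ₁²+σ₂²)/n)
  = (2.576 + 1.282) · √(968/1159)
  = 3.858 · √0.8352
  = 3.858 · 0.9139
  = 3.5258

Minimum detectable difference ≈ 3.53 minutes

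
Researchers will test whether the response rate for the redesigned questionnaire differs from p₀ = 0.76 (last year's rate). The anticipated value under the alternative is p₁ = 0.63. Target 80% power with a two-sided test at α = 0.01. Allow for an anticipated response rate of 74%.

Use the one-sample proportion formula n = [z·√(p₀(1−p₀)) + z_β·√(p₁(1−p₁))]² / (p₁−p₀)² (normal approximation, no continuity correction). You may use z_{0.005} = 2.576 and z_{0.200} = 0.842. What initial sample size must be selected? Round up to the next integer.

n = 182

n = [z_{α/2}·√(p₀q₀) + z_β·√(p₁q₁)]² / (p₁ − p₀)²
  = [2.576·√(0.76·0.24) + 0.842·√(0.63·0.37)]² / (-0.13)²
  = [2.576·0.4271 + 0.842·0.4828]² / 0.0169
  = [1.5067]² / 0.0169
  = 134.33
Adjust for 74% response: 134.33 / 0.74 = 181.52.
Round up → n = 182.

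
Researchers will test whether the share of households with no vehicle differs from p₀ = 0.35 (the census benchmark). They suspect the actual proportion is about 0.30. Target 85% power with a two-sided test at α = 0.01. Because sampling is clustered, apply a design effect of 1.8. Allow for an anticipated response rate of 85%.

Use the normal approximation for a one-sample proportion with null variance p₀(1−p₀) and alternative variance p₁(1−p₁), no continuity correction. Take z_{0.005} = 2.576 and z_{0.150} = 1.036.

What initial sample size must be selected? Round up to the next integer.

n = 2458

n = [z_{α/2}·√(p₀q₀) + z_β·√(p₁q₁)]² / (p₁ − p₀)²
  = [2.576·√(0.35·0.65) + 1.036·√(0.30·0.70)]² / (-0.05)²
  = [2.576·0.4770 + 1.036·0.4583]² / 0.0025
  = [1.7034]² / 0.0025
  = 1160.67
Design effect: 1.8 × 1160.67 = 2089.20.
Adjust for 85% response: 2089.20 / 0.85 = 2457.88.
Round up → n = 2458.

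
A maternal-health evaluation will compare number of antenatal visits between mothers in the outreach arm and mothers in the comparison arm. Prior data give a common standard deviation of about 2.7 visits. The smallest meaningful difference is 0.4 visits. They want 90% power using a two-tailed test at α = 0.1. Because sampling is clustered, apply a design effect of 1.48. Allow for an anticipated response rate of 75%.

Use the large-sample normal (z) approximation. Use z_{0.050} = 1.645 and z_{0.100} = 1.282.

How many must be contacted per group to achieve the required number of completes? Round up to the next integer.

n = (z_{α/2} + z_β)² · (σ₁² + σ₂²) / δ²
  = (1.645 + 1.282)² · (2·2.7² = 14.58) / 0.4²
  = 8.5673 · 14.58 / 0.16
  = 780.70
Design effect: 1.48 × 780.70 = 1155.43.
Adjust for 75% response: 1155.43 / 0.75 = 1540.58.
Round up → n = 1541 per group.

n = 1541 per group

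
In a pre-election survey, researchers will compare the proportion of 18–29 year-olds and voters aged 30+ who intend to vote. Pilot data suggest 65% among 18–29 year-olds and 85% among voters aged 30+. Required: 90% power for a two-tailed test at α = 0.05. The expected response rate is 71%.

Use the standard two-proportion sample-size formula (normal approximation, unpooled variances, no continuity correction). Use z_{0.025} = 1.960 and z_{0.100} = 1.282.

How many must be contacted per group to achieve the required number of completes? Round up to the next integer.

n = (z_{α/2} + z_β)² · [p₁(1−p₁) + p₂(1−p₂)] / (p₁ − p₂)²
  = (1.960 + 1.282)² · (0.65·0.35 + 0.85·0.15) / (-0.20)²
  = (3.242)² · (0.2275 + 0.1275) / 0.0400
  = 10.5106 · 0.3550 / 0.0400
  = 93.28
Adjust for 71% response: 93.28 / 0.71 = 131.38.
Round up → n = 132 per group.

n = 132 per group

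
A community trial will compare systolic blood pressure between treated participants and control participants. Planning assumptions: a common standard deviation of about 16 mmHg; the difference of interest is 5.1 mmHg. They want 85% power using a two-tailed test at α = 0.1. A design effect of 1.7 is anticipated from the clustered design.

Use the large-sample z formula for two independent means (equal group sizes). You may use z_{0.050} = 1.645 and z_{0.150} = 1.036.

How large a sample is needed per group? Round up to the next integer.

n = (z_{α/2} + z_β)² · (σ₁² + σ₂²) / δ²
  = (1.645 + 1.036)² · (2·16² = 512) / 5.1²
  = 7.1878 · 512 / 26.01
  = 141.49
Design effect: 1.7 × 141.49 = 240.53.
Round up → n = 241 per group.

n = 241 per group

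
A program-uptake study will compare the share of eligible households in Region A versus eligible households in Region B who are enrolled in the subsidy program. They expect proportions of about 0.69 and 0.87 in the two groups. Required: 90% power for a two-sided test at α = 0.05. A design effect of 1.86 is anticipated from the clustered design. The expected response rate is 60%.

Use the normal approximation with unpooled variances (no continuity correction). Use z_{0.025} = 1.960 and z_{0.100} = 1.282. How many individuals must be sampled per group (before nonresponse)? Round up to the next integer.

n = (z_{α/2} + z_β)² · [p₁(1−p₁) + p₂(1−p₂)] / (p₁ − p₂)²
  = (1.960 + 1.282)² · (0.69·0.31 + 0.87·0.13) / (-0.18)²
  = (3.242)² · (0.2139 + 0.1131) / 0.0324
  = 10.5106 · 0.3270 / 0.0324
  = 106.08
Design effect: 1.86 × 106.08 = 197.31.
Adjust for 60% response: 197.31 / 0.60 = 328.84.
Round up → n = 329 per group.

n = 329 per group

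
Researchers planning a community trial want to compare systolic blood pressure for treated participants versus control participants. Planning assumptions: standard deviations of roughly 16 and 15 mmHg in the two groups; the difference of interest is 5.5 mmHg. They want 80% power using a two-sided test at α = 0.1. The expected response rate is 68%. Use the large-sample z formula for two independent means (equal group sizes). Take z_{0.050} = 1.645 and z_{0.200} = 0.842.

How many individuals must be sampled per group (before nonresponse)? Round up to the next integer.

n = 145 per group

n = (z_{α/2} + z_β)² · (σ₁² + σ₂²) / δ²
  = (1.645 + 0.842)² · (16² + 15² = 481) / 5.5²
  = 6.1852 · 481 / 30.25
  = 98.35
Adjust for 68% response: 98.35 / 0.68 = 144.63.
Round up → n = 145 per group.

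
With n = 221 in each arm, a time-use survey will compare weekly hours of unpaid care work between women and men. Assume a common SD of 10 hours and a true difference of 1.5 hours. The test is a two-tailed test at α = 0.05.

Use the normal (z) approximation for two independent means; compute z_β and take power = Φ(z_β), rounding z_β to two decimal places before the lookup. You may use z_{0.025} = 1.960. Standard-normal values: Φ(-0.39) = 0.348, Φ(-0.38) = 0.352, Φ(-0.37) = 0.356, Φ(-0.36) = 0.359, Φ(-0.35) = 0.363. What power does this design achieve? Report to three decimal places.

z_β = δ·√(n/(σ₁²+σ₂²)) − z_{α/2}
    = 1.5 · √(221/200) − 1.960
    = 1.5 · 1.05119 − 1.960
    = 1.5768 − 1.960 = -0.3832 → -0.38
Power = Φ(-0.38) = 0.352.

Power ≈ 0.352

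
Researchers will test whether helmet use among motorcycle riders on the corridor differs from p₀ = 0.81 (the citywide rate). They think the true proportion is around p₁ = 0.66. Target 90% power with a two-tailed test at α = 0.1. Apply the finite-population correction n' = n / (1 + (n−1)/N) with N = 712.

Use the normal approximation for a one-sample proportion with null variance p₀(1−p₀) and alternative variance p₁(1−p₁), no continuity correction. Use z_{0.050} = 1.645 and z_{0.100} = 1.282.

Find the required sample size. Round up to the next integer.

n = [z_{α/2}·√(p₀q₀) + z_β·√(p₁q₁)]² / (p₁ − p₀)²
  = [1.645·√(0.81·0.19) + 1.282·√(0.66·0.34)]² / (-0.15)²
  = [1.645·0.3923 + 1.282·0.4737]² / 0.0225
  = [1.2526]² / 0.0225
  = 69.74
Finite-population correction (N = 712): 69.74 / (1 + (69.74 − 1)/712) = 63.60.
Round up → n = 64.

n = 64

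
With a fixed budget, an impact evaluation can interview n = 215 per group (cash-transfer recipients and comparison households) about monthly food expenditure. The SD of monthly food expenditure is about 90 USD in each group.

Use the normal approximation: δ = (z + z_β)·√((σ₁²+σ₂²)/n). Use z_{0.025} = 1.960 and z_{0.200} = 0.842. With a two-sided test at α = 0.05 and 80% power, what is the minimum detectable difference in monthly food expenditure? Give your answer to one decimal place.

Minimum detectable difference ≈ 24.3 USD

δ = (z_{α/2} + z_β) · √((σ₁²+σ₂²)/n)
  = (1.960 + 0.842) · √(16200/215)
  = 2.802 · √75.3488
  = 2.802 · 8.6804
  = 24.3224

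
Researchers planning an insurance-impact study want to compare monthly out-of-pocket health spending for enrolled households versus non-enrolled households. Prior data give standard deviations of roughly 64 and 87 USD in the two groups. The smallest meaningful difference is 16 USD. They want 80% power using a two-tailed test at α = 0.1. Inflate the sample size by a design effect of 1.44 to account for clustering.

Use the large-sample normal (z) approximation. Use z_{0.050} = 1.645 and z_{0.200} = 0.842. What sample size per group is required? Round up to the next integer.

n = 406 per group

n = (z_{α/2} + z_β)² · (σ₁² + σ₂²) / δ²
  = (1.645 + 0.842)² · (64² + 87² = 11665) / 16²
  = 6.1852 · 11665 / 256
  = 281.84
Design effect: 1.44 × 281.84 = 405.84.
Round up → n = 406 per group.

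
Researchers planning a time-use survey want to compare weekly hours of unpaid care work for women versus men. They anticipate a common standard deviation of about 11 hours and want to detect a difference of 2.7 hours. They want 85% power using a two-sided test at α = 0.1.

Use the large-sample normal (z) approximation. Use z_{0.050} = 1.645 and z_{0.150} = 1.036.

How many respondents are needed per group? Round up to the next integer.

n = (z_{α/2} + z_β)² · (σ₁² + σ₂²) / δ²
  = (1.645 + 1.036)² · (2·11² = 242) / 2.7²
  = 7.1878 · 242 / 7.29
  = 238.61
Round up → n = 239 per group.

n = 239 per group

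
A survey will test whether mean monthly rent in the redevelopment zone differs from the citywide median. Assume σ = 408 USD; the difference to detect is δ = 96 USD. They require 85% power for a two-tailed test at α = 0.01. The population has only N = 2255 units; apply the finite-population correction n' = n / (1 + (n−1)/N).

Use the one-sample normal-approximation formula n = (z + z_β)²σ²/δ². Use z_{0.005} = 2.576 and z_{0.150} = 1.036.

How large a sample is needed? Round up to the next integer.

n = (z_{α/2} + z_β)² · σ² / δ²
  = (2.576 + 1.036)² · 408² / 96²
  = 13.0465 · 166464 / 9216
  = 235.65
Finite-population correction (N = 2255): 235.65 / (1 + (235.65 − 1)/2255) = 213.44.
Round up → n = 214.

n = 214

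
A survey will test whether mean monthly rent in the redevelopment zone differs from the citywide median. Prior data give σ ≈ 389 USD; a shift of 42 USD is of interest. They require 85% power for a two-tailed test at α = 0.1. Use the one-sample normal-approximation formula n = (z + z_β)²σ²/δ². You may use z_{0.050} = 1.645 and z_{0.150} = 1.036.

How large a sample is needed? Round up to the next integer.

n = 617

n = (z_{α/2} + z_β)² · σ² / δ²
  = (1.645 + 1.036)² · 389² / 42²
  = 7.1878 · 151321 / 1764
  = 616.59
Round up → n = 617.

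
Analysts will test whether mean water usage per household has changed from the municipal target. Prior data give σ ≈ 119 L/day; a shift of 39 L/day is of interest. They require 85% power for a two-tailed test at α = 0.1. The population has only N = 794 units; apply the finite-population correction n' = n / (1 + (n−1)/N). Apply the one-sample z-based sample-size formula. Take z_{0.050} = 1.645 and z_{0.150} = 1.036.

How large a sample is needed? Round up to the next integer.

n = (z_{α/2} + z_β)² · σ² / δ²
  = (1.645 + 1.036)² · 119² / 39²
  = 7.1878 · 14161 / 1521
  = 66.92
Finite-population correction (N = 794): 66.92 / (1 + (66.92 − 1)/794) = 61.79.
Round up → n = 62.

n = 62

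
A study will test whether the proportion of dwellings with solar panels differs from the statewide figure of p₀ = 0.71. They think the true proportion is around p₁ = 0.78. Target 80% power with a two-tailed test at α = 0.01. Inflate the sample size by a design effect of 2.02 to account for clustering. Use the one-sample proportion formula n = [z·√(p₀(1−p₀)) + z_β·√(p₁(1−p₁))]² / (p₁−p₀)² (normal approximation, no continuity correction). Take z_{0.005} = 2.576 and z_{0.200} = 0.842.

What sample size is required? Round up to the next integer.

n = 950

n = [z_{α/2}·√(p₀q₀) + z_β·√(p₁q₁)]² / (p₁ − p₀)²
  = [2.576·√(0.71·0.29) + 0.842·√(0.78·0.22)]² / (0.07)²
  = [2.576·0.4538 + 0.842·0.4142]² / 0.0049
  = [1.5177]² / 0.0049
  = 470.08
Design effect: 2.02 × 470.08 = 949.55.
Round up → n = 950.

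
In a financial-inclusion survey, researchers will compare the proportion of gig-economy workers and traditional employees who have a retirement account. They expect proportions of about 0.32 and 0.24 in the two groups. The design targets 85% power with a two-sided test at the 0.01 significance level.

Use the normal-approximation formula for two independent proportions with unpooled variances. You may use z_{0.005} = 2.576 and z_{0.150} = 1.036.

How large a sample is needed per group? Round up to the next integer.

n = 816 per group

n = (z_{α/2} + z_β)² · [p₁(1−p₁) + p₂(1−p₂)] / (p₁ − p₂)²
  = (2.576 + 1.036)² · (0.32·0.68 + 0.24·0.76) / (0.08)²
  = (3.612)² · (0.2176 + 0.1824) / 0.0064
  = 13.0465 · 0.4000 / 0.0064
  = 815.41
Round up → n = 816 per group.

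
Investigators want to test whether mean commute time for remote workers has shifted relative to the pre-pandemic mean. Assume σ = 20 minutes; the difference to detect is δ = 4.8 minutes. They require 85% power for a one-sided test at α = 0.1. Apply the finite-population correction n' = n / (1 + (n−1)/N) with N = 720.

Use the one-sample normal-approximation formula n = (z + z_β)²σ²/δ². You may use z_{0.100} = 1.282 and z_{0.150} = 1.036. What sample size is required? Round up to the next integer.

n = 83

n = (z_α + z_β)² · σ² / δ²
  = (1.282 + 1.036)² · 20² / 4.8²
  = 5.3731 · 400 / 23.04
  = 93.28
Finite-population correction (N = 720): 93.28 / (1 + (93.28 − 1)/720) = 82.69.
Round up → n = 83.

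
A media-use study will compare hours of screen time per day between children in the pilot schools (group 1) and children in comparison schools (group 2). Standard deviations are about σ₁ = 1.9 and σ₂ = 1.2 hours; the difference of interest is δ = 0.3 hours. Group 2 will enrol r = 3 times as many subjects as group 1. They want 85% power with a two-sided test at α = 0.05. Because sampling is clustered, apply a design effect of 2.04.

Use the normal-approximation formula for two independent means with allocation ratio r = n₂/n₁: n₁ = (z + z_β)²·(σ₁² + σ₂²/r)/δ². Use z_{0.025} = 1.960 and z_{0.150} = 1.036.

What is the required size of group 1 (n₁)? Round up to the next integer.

n₁ = 833

n₁ = (z_{α/2} + z_β)² · (σ₁² + σ₂²/r) / δ²
   = (1.960 + 1.036)² · (1.9² + 1.2²/3) / 0.3²
   = 8.9760 · (3.61 + 0.48) / 0.09
   = 8.9760 · 4.09 / 0.09
   = 407.91
Design effect: 2.04 × 407.91 = 832.14.
Round up → n₁ = 833; n₂ = r·n₁ = 3 × 833 = 2499.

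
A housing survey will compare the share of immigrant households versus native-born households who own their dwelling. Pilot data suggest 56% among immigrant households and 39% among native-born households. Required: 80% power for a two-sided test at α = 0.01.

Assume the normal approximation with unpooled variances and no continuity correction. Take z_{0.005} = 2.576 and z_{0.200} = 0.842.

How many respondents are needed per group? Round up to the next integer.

n = 196 per group

n = (z_{α/2} + z_β)² · [p₁(1−p₁) + p₂(1−p₂)] / (p₁ − p₂)²
  = (2.576 + 0.842)² · (0.56·0.44 + 0.39·0.61) / (0.17)²
  = (3.418)² · (0.2464 + 0.2379) / 0.0289
  = 11.6827 · 0.4843 / 0.0289
  = 195.78
Round up → n = 196 per group.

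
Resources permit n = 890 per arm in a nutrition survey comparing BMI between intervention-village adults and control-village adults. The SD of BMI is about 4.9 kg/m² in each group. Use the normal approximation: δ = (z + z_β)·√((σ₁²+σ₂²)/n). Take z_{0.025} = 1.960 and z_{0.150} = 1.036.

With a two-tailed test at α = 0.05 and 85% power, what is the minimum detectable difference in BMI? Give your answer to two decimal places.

Minimum detectable difference ≈ 0.70 kg/m²

δ = (z_{α/2} + z_β) · √((σ₁²+σ₂²)/n)
  = (1.960 + 1.036) · √(48.02/890)
  = 2.996 · √0.05396
  = 2.996 · 0.2323
  = 0.6959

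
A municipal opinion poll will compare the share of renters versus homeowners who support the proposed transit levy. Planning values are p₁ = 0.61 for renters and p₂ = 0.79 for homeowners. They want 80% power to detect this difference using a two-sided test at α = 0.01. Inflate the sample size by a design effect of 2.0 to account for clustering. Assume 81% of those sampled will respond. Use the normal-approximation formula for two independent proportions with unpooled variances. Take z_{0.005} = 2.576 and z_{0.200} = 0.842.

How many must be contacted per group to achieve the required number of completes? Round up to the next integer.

n = 360 per group

n = (z_{α/2} + z_β)² · [p₁(1−p₁) + p₂(1−p₂)] / (p₁ − p₂)²
  = (2.576 + 0.842)² · (0.61·0.39 + 0.79·0.21) / (-0.18)²
  = (3.418)² · (0.2379 + 0.1659) / 0.0324
  = 11.6827 · 0.4038 / 0.0324
  = 145.60
Design effect: 2.0 × 145.60 = 291.20.
Adjust for 81% response: 291.20 / 0.81 = 359.51.
Round up → n = 360 per group.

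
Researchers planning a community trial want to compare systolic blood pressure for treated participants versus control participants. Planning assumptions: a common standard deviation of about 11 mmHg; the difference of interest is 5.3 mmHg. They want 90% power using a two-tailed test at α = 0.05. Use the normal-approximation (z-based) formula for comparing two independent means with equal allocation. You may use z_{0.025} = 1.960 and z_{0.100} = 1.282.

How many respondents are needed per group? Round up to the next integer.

n = 91 per group

n = (z_{α/2} + z_β)² · (σ₁² + σ₂²) / δ²
  = (1.960 + 1.282)² · (2·11² = 242) / 5.3²
  = 10.5106 · 242 / 28.09
  = 90.55
Round up → n = 91 per group.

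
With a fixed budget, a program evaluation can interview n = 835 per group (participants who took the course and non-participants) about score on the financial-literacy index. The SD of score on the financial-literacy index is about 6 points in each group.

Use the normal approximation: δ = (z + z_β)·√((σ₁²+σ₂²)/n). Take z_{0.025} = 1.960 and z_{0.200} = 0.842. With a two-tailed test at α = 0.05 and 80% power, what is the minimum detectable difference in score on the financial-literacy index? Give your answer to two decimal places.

δ = (z_{α/2} + z_β) · √((σ₁²+σ₂²)/n)
  = (1.960 + 0.842) · √(72/835)
  = 2.802 · √0.08623
  = 2.802 · 0.2936
  = 0.8228

Minimum detectable difference ≈ 0.82 points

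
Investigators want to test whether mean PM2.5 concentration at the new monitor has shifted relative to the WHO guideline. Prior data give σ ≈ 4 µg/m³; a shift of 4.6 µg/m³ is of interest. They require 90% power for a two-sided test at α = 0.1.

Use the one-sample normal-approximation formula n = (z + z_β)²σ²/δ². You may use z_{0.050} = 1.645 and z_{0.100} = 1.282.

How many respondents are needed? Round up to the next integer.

n = 7

n = (z_{α/2} + z_β)² · σ² / δ²
  = (1.645 + 1.282)² · 4² / 4.6²
  = 8.5673 · 16 / 21.16
  = 6.48
Round up → n = 7.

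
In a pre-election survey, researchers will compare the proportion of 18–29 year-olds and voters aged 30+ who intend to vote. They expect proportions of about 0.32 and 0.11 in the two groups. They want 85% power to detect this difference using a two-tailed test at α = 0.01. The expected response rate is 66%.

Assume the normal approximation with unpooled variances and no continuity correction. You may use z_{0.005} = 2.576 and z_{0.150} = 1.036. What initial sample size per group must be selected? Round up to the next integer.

n = (z_{α/2} + z_β)² · [p₁(1−p₁) + p₂(1−p₂)] / (p₁ − p₂)²
  = (2.576 + 1.036)² · (0.32·0.68 + 0.11·0.89) / (0.21)²
  = (3.612)² · (0.2176 + 0.0979) / 0.0441
  = 13.0465 · 0.3155 / 0.0441
  = 93.34
Adjust for 66% response: 93.34 / 0.66 = 141.42.
Round up → n = 142 per group.

n = 142 per group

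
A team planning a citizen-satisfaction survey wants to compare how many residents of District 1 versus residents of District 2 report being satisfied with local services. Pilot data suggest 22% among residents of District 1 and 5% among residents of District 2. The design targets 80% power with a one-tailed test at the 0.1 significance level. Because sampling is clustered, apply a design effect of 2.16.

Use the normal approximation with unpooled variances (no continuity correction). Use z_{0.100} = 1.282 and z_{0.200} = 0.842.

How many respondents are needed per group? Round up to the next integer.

n = 74 per group

n = (z_α + z_β)² · [p₁(1−p₁) + p₂(1−p₂)] / (p₁ − p₂)²
  = (1.282 + 0.842)² · (0.22·0.78 + 0.05·0.95) / (0.17)²
  = (2.124)² · (0.1716 + 0.0475) / 0.0289
  = 4.5114 · 0.2191 / 0.0289
  = 34.20
Design effect: 2.16 × 34.20 = 73.88.
Round up → n = 74 per group.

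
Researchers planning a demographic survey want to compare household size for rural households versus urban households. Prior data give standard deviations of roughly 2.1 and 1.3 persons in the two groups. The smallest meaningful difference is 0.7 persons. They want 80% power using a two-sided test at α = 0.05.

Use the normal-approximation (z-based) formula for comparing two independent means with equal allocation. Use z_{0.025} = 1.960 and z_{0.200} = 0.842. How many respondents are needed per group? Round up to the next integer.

n = (z_{α/2} + z_β)² · (σ₁² + σ₂²) / δ²
  = (1.960 + 0.842)² · (2.1² + 1.3² = 6.1) / 0.7²
  = 7.8512 · 6.1 / 0.49
  = 97.74
Round up → n = 98 per group.

n = 98 per group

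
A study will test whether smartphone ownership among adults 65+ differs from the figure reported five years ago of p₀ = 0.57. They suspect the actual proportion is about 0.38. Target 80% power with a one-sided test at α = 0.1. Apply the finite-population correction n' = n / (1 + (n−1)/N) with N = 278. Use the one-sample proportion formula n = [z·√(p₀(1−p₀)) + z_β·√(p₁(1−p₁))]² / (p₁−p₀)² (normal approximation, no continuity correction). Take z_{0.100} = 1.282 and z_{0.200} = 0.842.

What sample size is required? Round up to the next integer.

n = 28

n = [z_α·√(p₀q₀) + z_β·√(p₁q₁)]² / (p₁ − p₀)²
  = [1.282·√(0.57·0.43) + 0.842·√(0.38·0.62)]² / (-0.19)²
  = [1.282·0.4951 + 0.842·0.4854]² / 0.0361
  = [1.0434]² / 0.0361
  = 30.16
Finite-population correction (N = 278): 30.16 / (1 + (30.16 − 1)/278) = 27.29.
Round up → n = 28.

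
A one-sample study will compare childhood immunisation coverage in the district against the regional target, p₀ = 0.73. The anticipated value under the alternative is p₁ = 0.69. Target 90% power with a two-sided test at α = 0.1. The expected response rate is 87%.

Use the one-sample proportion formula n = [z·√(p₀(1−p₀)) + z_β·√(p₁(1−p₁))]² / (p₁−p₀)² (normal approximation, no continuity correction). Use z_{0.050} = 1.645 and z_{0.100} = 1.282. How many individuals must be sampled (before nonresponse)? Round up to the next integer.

n = [z_{α/2}·√(p₀q₀) + z_β·√(p₁q₁)]² / (p₁ − p₀)²
  = [1.645·√(0.73·0.27) + 1.282·√(0.69·0.31)]² / (-0.04)²
  = [1.645·0.4440 + 1.282·0.4625]² / 0.0016
  = [1.3232]² / 0.0016
  = 1094.34
Adjust for 87% response: 1094.34 / 0.87 = 1257.86.
Round up → n = 1258.

n = 1258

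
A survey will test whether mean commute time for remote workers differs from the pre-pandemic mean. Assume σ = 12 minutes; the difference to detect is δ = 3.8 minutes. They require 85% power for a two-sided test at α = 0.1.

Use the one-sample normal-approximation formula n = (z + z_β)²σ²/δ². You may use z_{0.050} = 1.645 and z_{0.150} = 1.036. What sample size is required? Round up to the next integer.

n = (z_{α/2} + z_β)² · σ² / δ²
  = (1.645 + 1.036)² · 12² / 3.8²
  = 7.1878 · 144 / 14.44
  = 71.68
Round up → n = 72.

n = 72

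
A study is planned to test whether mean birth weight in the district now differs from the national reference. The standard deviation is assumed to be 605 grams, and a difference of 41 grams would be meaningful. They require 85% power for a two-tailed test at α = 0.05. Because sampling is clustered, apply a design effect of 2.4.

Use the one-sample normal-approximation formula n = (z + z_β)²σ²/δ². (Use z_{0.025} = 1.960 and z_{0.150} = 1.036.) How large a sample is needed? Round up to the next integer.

n = (z_{α/2} + z_β)² · σ² / δ²
  = (1.960 + 1.036)² · 605² / 41²
  = 8.9760 · 366025 / 1681
  = 1954.46
Design effect: 2.4 × 1954.46 = 4690.70.
Round up → n = 4691.

n = 4691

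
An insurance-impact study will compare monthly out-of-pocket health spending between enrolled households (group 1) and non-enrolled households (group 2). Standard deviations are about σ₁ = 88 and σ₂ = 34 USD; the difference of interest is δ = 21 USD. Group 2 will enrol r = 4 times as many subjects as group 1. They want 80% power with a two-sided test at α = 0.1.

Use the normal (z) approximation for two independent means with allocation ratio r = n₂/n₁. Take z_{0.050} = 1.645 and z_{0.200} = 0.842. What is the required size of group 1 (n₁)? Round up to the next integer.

n₁ = 113

n₁ = (z_{α/2} + z_β)² · (σ₁² + σ₂²/r) / δ²
   = (1.645 + 0.842)² · (88² + 34²/4) / 21²
   = 6.1852 · (7744 + 289) / 441
   = 6.1852 · 8033 / 441
   = 112.67
Round up → n₁ = 113; n₂ = r·n₁ = 4 × 113 = 452.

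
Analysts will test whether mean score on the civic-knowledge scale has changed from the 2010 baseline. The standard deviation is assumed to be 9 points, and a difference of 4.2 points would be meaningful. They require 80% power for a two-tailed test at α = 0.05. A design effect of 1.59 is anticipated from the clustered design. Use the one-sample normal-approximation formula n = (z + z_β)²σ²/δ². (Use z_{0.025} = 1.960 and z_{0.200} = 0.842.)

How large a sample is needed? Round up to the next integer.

n = (z_{α/2} + z_β)² · σ² / δ²
  = (1.960 + 0.842)² · 9² / 4.2²
  = 7.8512 · 81 / 17.64
  = 36.05
Design effect: 1.59 × 36.05 = 57.32.
Round up → n = 58.

n = 58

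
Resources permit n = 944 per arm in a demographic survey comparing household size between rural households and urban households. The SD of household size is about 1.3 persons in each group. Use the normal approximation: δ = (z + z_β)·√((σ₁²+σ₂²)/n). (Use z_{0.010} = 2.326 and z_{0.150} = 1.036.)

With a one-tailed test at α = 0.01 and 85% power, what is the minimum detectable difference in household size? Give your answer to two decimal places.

Minimum detectable difference ≈ 0.20 persons

δ = (z_α + z_β) · √((σ₁²+σ₂²)/n)
  = (2.326 + 1.036) · √(3.38/944)
  = 3.362 · √0.00358
  = 3.362 · 0.0598
  = 0.2012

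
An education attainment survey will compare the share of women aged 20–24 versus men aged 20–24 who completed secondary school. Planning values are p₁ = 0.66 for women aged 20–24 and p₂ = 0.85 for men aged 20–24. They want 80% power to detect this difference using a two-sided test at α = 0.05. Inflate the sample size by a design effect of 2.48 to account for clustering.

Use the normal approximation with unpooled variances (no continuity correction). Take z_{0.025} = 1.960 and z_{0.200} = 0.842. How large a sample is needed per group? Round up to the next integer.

n = 190 per group

n = (z_{α/2} + z_β)² · [p₁(1−p₁) + p₂(1−p₂)] / (p₁ − p₂)²
  = (1.960 + 0.842)² · (0.66·0.34 + 0.85·0.15) / (-0.19)²
  = (2.802)² · (0.2244 + 0.1275) / 0.0361
  = 7.8512 · 0.3519 / 0.0361
  = 76.53
Design effect: 2.48 × 76.53 = 189.80.
Round up → n = 190 per group.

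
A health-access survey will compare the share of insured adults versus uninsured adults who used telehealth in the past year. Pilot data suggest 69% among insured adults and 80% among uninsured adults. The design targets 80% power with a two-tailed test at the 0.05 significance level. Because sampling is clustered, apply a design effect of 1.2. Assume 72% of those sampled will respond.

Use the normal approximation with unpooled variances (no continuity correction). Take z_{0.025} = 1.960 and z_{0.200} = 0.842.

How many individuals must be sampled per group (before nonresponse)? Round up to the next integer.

n = (z_{α/2} + z_β)² · [p₁(1−p₁) + p₂(1−p₂)] / (p₁ − p₂)²
  = (1.960 + 0.842)² · (0.69·0.31 + 0.80·0.20) / (-0.11)²
  = (2.802)² · (0.2139 + 0.1600) / 0.0121
  = 7.8512 · 0.3739 / 0.0121
  = 242.61
Design effect: 1.2 × 242.61 = 291.13.
Adjust for 72% response: 291.13 / 0.72 = 404.35.
Round up → n = 405 per group.

n = 405 per group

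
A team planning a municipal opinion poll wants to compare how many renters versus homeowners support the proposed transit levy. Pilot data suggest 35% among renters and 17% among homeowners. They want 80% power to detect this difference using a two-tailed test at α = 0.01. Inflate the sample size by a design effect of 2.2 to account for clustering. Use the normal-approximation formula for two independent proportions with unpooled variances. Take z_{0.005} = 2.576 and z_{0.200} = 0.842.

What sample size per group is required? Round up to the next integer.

n = 293 per group

n = (z_{α/2} + z_β)² · [p₁(1−p₁) + p₂(1−p₂)] / (p₁ − p₂)²
  = (2.576 + 0.842)² · (0.35·0.65 + 0.17·0.83) / (0.18)²
  = (3.418)² · (0.2275 + 0.1411) / 0.0324
  = 11.6827 · 0.3686 / 0.0324
  = 132.91
Design effect: 2.2 × 132.91 = 292.40.
Round up → n = 293 per group.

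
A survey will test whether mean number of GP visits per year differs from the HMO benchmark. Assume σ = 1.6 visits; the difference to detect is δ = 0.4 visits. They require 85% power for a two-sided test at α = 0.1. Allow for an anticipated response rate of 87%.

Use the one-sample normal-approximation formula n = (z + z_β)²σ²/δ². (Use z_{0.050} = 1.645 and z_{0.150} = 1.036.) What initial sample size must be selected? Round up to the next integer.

n = 133

n = (z_{α/2} + z_β)² · σ² / δ²
  = (1.645 + 1.036)² · 1.6² / 0.4²
  = 7.1878 · 2.56 / 0.16
  = 115.00
Adjust for 87% response: 115.00 / 0.87 = 132.19.
Round up → n = 133.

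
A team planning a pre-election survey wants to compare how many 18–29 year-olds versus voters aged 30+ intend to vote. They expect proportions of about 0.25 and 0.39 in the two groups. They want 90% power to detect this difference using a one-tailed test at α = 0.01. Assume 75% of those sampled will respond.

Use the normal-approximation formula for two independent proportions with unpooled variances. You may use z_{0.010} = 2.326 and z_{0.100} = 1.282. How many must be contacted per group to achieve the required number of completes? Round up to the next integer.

n = (z_α + z_β)² · [p₁(1−p₁) + p₂(1−p₂)] / (p₁ − p₂)²
  = (2.326 + 1.282)² · (0.25·0.75 + 0.39·0.61) / (-0.14)²
  = (3.608)² · (0.1875 + 0.2379) / 0.0196
  = 13.0177 · 0.4254 / 0.0196
  = 282.54
Adjust for 75% response: 282.54 / 0.75 = 376.72.
Round up → n = 377 per group.

n = 377 per group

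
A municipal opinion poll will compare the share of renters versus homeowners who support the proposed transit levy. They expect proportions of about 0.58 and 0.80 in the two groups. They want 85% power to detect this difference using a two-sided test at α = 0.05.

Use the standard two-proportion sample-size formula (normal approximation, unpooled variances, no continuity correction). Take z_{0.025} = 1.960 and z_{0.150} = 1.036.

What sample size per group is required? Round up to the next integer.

n = 75 per group

n = (z_{α/2} + z_β)² · [p₁(1−p₁) + p₂(1−p₂)] / (p₁ − p₂)²
  = (1.960 + 1.036)² · (0.58·0.42 + 0.80·0.20) / (-0.22)²
  = (2.996)² · (0.2436 + 0.1600) / 0.0484
  = 8.9760 · 0.4036 / 0.0484
  = 74.85
Round up → n = 75 per group.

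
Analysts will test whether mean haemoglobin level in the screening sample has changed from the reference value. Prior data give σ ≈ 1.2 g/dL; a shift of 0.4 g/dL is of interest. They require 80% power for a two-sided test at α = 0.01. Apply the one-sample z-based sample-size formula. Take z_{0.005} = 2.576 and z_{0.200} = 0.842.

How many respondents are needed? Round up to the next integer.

n = 106

n = (z_{α/2} + z_β)² · σ² / δ²
  = (2.576 + 0.842)² · 1.2² / 0.4²
  = 11.6827 · 1.44 / 0.16
  = 105.14
Round up → n = 106.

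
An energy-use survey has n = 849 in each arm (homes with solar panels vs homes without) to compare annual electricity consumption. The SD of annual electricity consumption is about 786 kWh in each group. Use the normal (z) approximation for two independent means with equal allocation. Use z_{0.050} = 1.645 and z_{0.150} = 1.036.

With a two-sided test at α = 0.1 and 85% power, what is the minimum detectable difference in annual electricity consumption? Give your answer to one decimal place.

Minimum detectable difference ≈ 102.3 kWh

δ = (z_{α/2} + z_β) · √((σ₁²+σ₂²)/n)
  = (1.645 + 1.036) · √(1235592/849)
  = 2.681 · √1455.3
  = 2.681 · 38.1490
  = 102.2776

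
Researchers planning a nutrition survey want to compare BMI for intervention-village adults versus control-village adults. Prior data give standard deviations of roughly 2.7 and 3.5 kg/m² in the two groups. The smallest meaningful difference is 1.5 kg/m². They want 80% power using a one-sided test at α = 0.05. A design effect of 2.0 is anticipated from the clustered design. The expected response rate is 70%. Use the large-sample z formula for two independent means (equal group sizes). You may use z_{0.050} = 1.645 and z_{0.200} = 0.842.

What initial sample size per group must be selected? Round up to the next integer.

n = (z_α + z_β)² · (σ₁² + σ₂²) / δ²
  = (1.645 + 0.842)² · (2.7² + 3.5² = 19.54) / 1.5²
  = 6.1852 · 19.54 / 2.25
  = 53.71
Design effect: 2.0 × 53.71 = 107.43.
Adjust for 70% response: 107.43 / 0.70 = 153.47.
Round up → n = 154 per group.

n = 154 per group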